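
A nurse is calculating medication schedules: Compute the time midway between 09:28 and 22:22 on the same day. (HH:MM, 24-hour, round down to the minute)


Start time: 09:28 = 568 minutes from midnight
End time: 22:22 = 1342 minutes from midnight
Sum: 568 + 1342 = 1910
Midpoint: 1910 / 2 = 955 minutes
Convert: 955 / 60 = 15 hours, 55 minutes
Result: 15:55

15:55


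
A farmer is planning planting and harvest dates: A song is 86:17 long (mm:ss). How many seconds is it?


Minutes: 86
Extra seconds: 17
Seconds per minute: 60
Minutes to seconds: 86 x 60 = 5160
Total: 5160 + 17 = 5177

5177


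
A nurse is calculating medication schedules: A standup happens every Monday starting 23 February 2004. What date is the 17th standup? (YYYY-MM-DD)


First occurrence: 2004-02-23 (occurrence 1)
Each occurrence is 7 days after the previous.
Occurrence 17 is 16 weeks after the first.
16 weeks = 112 days
2004-02-23 + 112 days = 2004-06-14

2004-06-14


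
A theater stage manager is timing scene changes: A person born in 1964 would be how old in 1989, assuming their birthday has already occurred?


Birth year: 1964
Current year: 1989
Age = current year - birth year
Age = 1989 - 1964 = 25

25


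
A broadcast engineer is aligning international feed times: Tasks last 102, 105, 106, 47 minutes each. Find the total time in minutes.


Durations: 102, 105, 106, 47
Running sum: 102
+ 105 = 207
+ 106 = 313
+ 47 = 360
Total duration: 360 minutes
That is 6 hours and 0 minutes

360


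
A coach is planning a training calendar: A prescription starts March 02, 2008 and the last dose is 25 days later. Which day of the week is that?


Start: 2008-03-02 (Sunday)
Step 1 - find target date: add 25 days
  2008-03-02 + 25 days = 2008-03-27
Step 2 - day of week:
  25 mod 7 = 4
  Sunday + 4 days -> Thursday
Result: Thursday (2008-03-27)

Thursday


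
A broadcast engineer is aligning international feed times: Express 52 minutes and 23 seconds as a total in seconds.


Minutes: 52
Seconds: 23
Convert minutes to seconds: 52 x 60 = 3120
Add remaining seconds: 3120 + 23 = 3143

3143


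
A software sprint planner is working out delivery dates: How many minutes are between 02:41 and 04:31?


Start time: 02:41 = 161 minutes from midnight
End time: 04:31 = 271 minutes from midnight
Difference: 271 - 161 = 110 minutes
That is 1 hours and 50 minutes

110


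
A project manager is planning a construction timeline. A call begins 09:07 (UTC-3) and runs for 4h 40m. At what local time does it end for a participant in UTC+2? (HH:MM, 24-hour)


Start: 09:07 in UTC-3
Step 1 - add duration:
  minutes: 7 + 40 = 47
  hours: 9 + 4 + 0 = 13
  end in UTC-3: 13:47
Step 2 - convert UTC-3 -> UTC+2:
  offset difference: 2 - (-3) = 5 hours
  13 + (5) = 18 -> mod 24 = 18
Result: 18:47 in UTC+2

18:47


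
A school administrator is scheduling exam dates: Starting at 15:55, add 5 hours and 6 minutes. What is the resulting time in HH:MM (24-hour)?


Start time: 15:55
Adding: 5 hours 6 minutes
Minutes: 55 + 6 = 61
Minute overflow: 61 >= 60, so carry 1 hour, minutes = 1
Hours: 15 + 5 + 1 = 21
Result: 21:01

21:01


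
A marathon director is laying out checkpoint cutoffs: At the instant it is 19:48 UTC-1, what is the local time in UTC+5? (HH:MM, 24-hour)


Local time: 19:48 at UTC-1 (offset -1h)
Target zone: UTC+5 (offset 5h)
Difference: 5 - (-1) = 6 hours
Calculation: 19 + (6) = 25
Wraparound: (25) mod 24 = 1
Result: 01:48

01:48


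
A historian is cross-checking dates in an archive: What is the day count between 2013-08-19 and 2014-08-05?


Start date: 2013-08-19
End date: 2014-08-05
Aug 2013: +13 days
Sep 2013: +30 days
Oct 2013: +31 days
... (10 more months)
Total: 351 days

351


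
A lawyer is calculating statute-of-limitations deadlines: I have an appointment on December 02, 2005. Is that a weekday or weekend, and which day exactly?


Date: 2005-12-02
January 1, 2005 is a Saturday
Day of year: 336
Offset from Jan 1: 335 days
335 mod 7 = 6
Result: Friday

Friday


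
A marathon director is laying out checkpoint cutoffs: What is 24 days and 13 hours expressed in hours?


Days: 24
Extra hours: 13
Hours per day: 24
Days to hours: 24 x 24 = 576
Total: 576 + 13 = 589

589


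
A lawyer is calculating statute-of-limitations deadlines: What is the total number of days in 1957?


Year: 1957
Check leap year rules:
Divisible by 4? No
1957 is not a leap year
Days: 365

365


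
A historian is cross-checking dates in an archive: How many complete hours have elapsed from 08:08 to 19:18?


Start: 08:08
End: 19:18
Hour difference: 19 - 8 = 11 hours
Minute difference: 18 - 8 = 10 minutes
Total minutes: 670
Complete hours: 670 / 60 = 11 (remainder 10)

11


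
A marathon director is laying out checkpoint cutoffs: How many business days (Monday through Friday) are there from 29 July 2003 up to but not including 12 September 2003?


Start: 2003-07-29 (Tuesday)
End (exclusive): 2003-09-12 (Friday)
Total calendar days: 45
Full weeks: 45 // 7 = 6 -> 30 weekdays
Remaining 3 days starting on Tuesday:
  Tue(w), Wed(w), Thu(w) -> 3 weekdays
Total business days: 30 + 3 = 33

33


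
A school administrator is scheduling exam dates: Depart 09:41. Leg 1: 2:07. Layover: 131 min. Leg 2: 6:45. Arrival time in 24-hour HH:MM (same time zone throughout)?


Depart: 09:41
Leg 1: +127 min -> 11:48
Layover: +131 min -> 13:59
Leg 2: +405 min -> 20:44
Total travel: 663 minutes = 11h 3m
Arrival: 20:44

20:44


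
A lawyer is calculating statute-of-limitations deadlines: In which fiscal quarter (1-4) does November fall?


Month: November (month 11)
Q1: January-March (months 1-3)
Q2: April-June (months 4-6)
Q3: July-September (months 7-9)
Q4: October-December (months 10-12)
Month 11 falls in Q4

4


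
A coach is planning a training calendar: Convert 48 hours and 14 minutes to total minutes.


Hours: 48
Extra minutes: 14
Minutes per hour: 60
Hours to minutes: 48 x 60 = 2880
Total: 2880 + 14 = 2894

2894


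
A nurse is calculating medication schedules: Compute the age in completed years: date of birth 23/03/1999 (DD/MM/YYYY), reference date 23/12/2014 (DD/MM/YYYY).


Birth: 1999-03-23
Reference: 2014-12-23
Year difference: 2014 - 1999 = 15
Has birthday (03-23) occurred by 12-23? Yes
Age in full years: 15

15


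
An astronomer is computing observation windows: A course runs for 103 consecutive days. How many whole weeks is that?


Total days: 103
Days per week: 7
Division: 103 / 7 = 14 remainder 5
Complete weeks: 14
Remaining days: 5

14


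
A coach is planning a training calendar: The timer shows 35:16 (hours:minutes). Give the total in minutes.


Hours: 35
Minutes: 16
Convert hours to minutes: 35 x 60 = 2100
Add remaining minutes: 2100 + 16 = 2116

2116


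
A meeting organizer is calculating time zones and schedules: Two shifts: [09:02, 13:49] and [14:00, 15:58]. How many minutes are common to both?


Interval A: [542, 829] minutes from midnight
Interval B: [840, 958] minutes from midnight
Overlap start = max(542, 840) = 840
Overlap end = min(829, 958) = 829
End <= start, so the intervals do not overlap: 0 minutes

0


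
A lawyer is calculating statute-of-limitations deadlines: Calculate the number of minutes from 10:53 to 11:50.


Start time: 10:53 = 653 minutes from midnight
End time: 11:50 = 710 minutes from midnight
Difference: 710 - 653 = 57 minutes
That is 0 hours and 57 minutes

57


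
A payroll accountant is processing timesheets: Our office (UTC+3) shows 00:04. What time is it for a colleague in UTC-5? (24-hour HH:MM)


Local time: 00:04 at UTC+3 (offset 3h)
Target zone: UTC-5 (offset -5h)
Difference: -5 - (3) = -8 hours
Calculation: 0 + (-8) = -8
Wraparound: (-8) mod 24 = 16
Result: 16:04

16:04


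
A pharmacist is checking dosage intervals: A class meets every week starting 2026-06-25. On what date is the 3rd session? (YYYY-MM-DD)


First occurrence: 2026-06-25 (occurrence 1)
Each occurrence is 7 days after the previous.
Occurrence 3 is 2 weeks after the first.
2 weeks = 14 days
2026-06-25 + 14 days = 2026-07-09

2026-07-09


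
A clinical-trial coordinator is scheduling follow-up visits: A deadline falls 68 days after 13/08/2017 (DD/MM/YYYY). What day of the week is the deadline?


Start: 2017-08-13 (Sunday)
Step 1 - find target date: add 68 days
  2017-08-13 + 68 days = 2017-10-20
Step 2 - day of week:
  68 mod 7 = 5
  Sunday + 5 days -> Friday
Result: Friday (2017-10-20)

Friday


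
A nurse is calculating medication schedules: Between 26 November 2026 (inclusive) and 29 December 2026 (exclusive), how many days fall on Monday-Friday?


Start: 2026-11-26 (Thursday)
End (exclusive): 2026-12-29 (Tuesday)
Total calendar days: 33
Full weeks: 33 // 7 = 4 -> 20 weekdays
Remaining 5 days starting on Thursday:
  Thu(w), Fri(w), Sat(-), Sun(-), Mon(w) -> 3 weekdays
Total business days: 20 + 3 = 23

23


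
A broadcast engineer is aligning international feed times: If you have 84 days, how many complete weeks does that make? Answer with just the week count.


Total days: 84
Days per week: 7
Division: 84 / 7 = 12 remainder 0
Complete weeks: 12
Remaining days: 0

12


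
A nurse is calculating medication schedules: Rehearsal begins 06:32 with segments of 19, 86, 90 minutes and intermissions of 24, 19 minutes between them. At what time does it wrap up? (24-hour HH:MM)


Start: 06:32 = 392 min from midnight
  after task 1 (19 min): 06:51
  after break (24 min): 07:15
  after task 2 (86 min): 08:41
  after break (19 min): 09:00
  after task 3 (90 min): 10:30
Total elapsed: 238 minutes
End time: 10:30

10:30


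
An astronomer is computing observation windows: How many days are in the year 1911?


Year: 1911
Check leap year rules:
Divisible by 4? No
1911 is not a leap year
Days: 365

365


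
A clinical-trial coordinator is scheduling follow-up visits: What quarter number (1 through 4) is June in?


Month: June (month 6)
Q1: January-March (months 1-3)
Q2: April-June (months 4-6)
Q3: July-September (months 7-9)
Q4: October-December (months 10-12)
Month 6 falls in Q2

2


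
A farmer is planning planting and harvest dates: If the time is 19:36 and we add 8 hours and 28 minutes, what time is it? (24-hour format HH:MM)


Start time: 19:36
Adding: 8 hours 28 minutes
Minutes: 36 + 28 = 64
Minute overflow: 64 >= 60, so carry 1 hour, minutes = 4
Hours: 19 + 8 + 1 = 28
Hour wraparound: 28 mod 24 = 4
Result: 04:04

04:04


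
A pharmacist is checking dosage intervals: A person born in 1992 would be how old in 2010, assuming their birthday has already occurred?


Birth year: 1992
Current year: 2010
Age = current year - birth year
Age = 2010 - 1992 = 18

18


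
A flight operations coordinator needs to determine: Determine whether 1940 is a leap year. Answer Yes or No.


Year: 1940
Divisible by 4? 1940 / 4 = 485.0 -> Yes
Divisible by 100? 1940 / 100 = 19.4 -> No
Divisible by 4 but not 100, so it IS a leap year

Yes


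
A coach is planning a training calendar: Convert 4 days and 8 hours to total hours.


Days: 4
Extra hours: 8
Hours per day: 24
Days to hours: 4 x 24 = 96
Total: 96 + 8 = 104

104


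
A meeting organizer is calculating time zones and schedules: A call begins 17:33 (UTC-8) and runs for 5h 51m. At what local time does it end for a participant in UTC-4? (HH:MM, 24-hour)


Start: 17:33 in UTC-8
Step 1 - add duration:
  minutes: 33 + 51 = 84 (carry 1h)
  hours: 17 + 5 + 1 = 23
  end in UTC-8: 23:24
Step 2 - convert UTC-8 -> UTC-4:
  offset difference: -4 - (-8) = 4 hours
  23 + (4) = 27 -> mod 24 = 3
Result: 03:24 in UTC-4

03:24


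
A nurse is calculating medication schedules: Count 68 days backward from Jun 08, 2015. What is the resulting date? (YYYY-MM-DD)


Start: 2015-06-08
Subtracting 68 days
Days already passed in June: 8
After going back through June: 60 more days to subtract
May 2015: 31 days, 29 remaining
April 2015 has 30 days, need 29
Result: 2015-04-01

2015-04-01


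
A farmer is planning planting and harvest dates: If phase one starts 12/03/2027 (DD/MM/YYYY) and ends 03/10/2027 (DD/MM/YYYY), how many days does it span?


Start date: 2027-03-12
End date: 2027-10-03
Mar 2027: +20 days
Apr 2027: +30 days
May 2027: +31 days
... (5 more months)
Total: 205 days

205


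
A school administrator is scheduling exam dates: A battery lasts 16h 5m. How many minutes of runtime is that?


Hours: 16
Extra minutes: 5
Minutes per hour: 60
Hours to minutes: 16 x 60 = 960
Total: 960 + 5 = 965

965


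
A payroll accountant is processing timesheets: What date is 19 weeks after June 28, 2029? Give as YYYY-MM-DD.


Start: 2029-06-28
Weeks to add: 19
Convert to days: 19 x 7 = 133 days
Add 133 days to 2029-06-28
Result: 2029-11-08

2029-11-08


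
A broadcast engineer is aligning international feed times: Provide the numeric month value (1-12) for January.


Calendar month order:
1. January <--
2. February
January is month number 1

1


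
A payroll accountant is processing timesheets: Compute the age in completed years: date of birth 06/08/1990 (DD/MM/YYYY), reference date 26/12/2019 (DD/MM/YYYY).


Birth: 1990-08-06
Reference: 2019-12-26
Year difference: 2019 - 1990 = 29
Has birthday (08-06) occurred by 12-26? Yes
Age in full years: 29

29


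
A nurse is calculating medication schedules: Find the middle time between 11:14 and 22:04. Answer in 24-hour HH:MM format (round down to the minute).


Start time: 11:14 = 674 minutes from midnight
End time: 22:04 = 1324 minutes from midnight
Sum: 674 + 1324 = 1998
Midpoint: 1998 / 2 = 999 minutes
Convert: 999 / 60 = 16 hours, 39 minutes
Result: 16:39

16:39


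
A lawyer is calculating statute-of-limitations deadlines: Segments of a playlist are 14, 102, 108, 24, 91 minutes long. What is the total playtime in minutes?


Durations: 14, 102, 108, 24, 91
Running sum: 14
+ 102 = 116
+ 108 = 224
+ 24 = 248
+ 91 = 339
Total duration: 339 minutes
That is 5 hours and 39 minutes

339


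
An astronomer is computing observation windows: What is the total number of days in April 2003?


Month: April
Year: 2003
April is a 30-day month
Total: 30 days

30


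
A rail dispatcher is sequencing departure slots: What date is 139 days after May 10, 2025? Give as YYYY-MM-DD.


Start: 2025-05-10
Adding 139 days
Days remaining in May: 21
After May: 118 days still to add
June 2025: 30 days, 88 remaining
July 2025: 31 days, 57 remaining
August 2025: 31 days, 26 remaining
September 2025 has 30 days, need 26
Result: 2025-09-26

2025-09-26


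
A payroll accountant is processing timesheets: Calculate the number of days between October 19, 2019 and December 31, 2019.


Start: October 19, 2019
End: December 31, 2019
Days left in October: 12
November: 30
December: 31
Sum of remaining months: 61
Total: 12 + 61 = 73

73


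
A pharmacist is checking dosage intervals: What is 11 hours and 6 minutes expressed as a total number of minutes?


Hours: 11
Minutes: 6
Convert hours to minutes: 11 x 60 = 660
Add remaining minutes: 660 + 6 = 666

666


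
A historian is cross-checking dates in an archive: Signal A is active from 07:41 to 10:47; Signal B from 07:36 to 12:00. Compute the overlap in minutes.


Interval A: [461, 647] minutes from midnight
Interval B: [456, 720] minutes from midnight
Overlap start = max(461, 456) = 461
Overlap end = min(647, 720) = 647
Overlap = 647 - 461 = 186 minutes

186


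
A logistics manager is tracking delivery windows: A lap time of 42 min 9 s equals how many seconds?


Minutes: 42
Seconds: 9
Convert minutes to seconds: 42 x 60 = 2520
Add remaining seconds: 2520 + 9 = 2529

2529


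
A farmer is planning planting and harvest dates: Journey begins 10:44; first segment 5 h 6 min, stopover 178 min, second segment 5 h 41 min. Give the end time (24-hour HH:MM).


Depart: 10:44
Leg 1: +306 min -> 15:50
Layover: +178 min -> 18:48
Leg 2: +341 min -> 00:29
Total travel: 825 minutes = 13h 45m
Arrival: 00:29

00:29


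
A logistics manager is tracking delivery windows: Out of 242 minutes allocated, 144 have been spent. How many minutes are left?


Total budget: 242 minutes
Time used: 144 minutes
Remaining: 242 - 144 = 98 minutes
Percent used: 59.5%
Percent remaining: 40.5%

98


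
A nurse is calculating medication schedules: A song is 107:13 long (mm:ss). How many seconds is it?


Minutes: 107
Extra seconds: 13
Seconds per minute: 60
Minutes to seconds: 107 x 60 = 6420
Total: 6420 + 13 = 6433

6433


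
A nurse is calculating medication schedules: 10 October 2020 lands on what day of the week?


Date: 2020-10-10
January 1, 2020 is a Wednesday
Day of year: 284
Offset from Jan 1: 283 days
283 mod 7 = 3
Result: Saturday

Saturday


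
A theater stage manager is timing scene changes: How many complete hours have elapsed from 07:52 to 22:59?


Start: 07:52
End: 22:59
Hour difference: 22 - 7 = 15 hours
Minute difference: 59 - 52 = 7 minutes
Total minutes: 907
Complete hours: 907 / 60 = 15 (remainder 7)

15


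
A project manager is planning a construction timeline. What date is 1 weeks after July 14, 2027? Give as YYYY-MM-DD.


Start: 2027-07-14
Weeks to add: 1
Convert to days: 1 x 7 = 7 days
Add 7 days to 2027-07-14
Result: 2027-07-21

2027-07-21


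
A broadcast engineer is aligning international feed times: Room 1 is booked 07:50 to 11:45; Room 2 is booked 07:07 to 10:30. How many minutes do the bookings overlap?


Interval A: [470, 705] minutes from midnight
Interval B: [427, 630] minutes from midnight
Overlap start = max(470, 427) = 470
Overlap end = min(705, 630) = 630
Overlap = 630 - 470 = 160 minutes

160


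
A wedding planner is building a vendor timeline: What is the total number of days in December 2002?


Month: December
Year: 2002
December is a 31-day month
Total: 31 days

31


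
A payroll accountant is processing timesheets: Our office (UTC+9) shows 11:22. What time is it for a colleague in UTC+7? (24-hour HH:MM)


Local time: 11:22 at UTC+9 (offset 9h)
Target zone: UTC+7 (offset 7h)
Difference: 7 - (9) = -2 hours
Calculation: 11 + (-2) = 9
Result: 09:22

09:22


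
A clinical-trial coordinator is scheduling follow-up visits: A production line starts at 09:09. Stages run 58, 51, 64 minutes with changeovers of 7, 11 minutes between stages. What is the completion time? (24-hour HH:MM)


Start: 09:09 = 549 min from midnight
  after task 1 (58 min): 10:07
  after break (7 min): 10:14
  after task 2 (51 min): 11:05
  after break (11 min): 11:16
  after task 3 (64 min): 12:20
Total elapsed: 191 minutes
End time: 12:20

12:20


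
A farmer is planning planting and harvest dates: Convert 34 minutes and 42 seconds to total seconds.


Minutes: 34
Extra seconds: 42
Seconds per minute: 60
Minutes to seconds: 34 x 60 = 2040
Total: 2040 + 42 = 2082

2082


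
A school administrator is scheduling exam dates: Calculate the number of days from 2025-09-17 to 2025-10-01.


Start date: 2025-09-17
End date: 2025-10-01
Sep 2025: +14 days
Total: 14 days

14


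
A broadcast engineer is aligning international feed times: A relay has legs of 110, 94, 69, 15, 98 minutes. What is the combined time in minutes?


Durations: 110, 94, 69, 15, 98
Running sum: 110
+ 94 = 204
+ 69 = 273
+ 15 = 288
+ 98 = 386
Total duration: 386 minutes
That is 6 hours and 26 minutes

386


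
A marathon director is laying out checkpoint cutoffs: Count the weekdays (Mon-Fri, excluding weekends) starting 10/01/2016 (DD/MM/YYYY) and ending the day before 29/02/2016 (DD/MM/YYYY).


Start: 2016-01-10 (Sunday)
End (exclusive): 2016-02-29 (Monday)
Total calendar days: 50
Full weeks: 50 // 7 = 7 -> 35 weekdays
Remaining 1 days starting on Sunday:
  Sun(-) -> 0 weekdays
Total business days: 35 + 0 = 35

35


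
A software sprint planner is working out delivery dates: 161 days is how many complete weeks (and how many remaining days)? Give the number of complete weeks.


Total days: 161
Days per week: 7
Division: 161 / 7 = 23 remainder 0
Complete weeks: 23
Remaining days: 0

23


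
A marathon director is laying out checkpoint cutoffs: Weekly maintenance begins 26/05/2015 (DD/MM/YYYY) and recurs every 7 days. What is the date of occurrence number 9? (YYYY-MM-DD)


First occurrence: 2015-05-26 (occurrence 1)
Each occurrence is 7 days after the previous.
Occurrence 9 is 8 weeks after the first.
8 weeks = 56 days
2015-05-26 + 56 days = 2015-07-21

2015-07-21


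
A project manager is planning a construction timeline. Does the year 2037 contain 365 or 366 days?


Year: 2037
Check leap year rules:
Divisible by 4? No
2037 is not a leap year
Days: 365

365


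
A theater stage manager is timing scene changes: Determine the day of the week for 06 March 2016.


Date: 2016-03-06
January 1, 2016 is a Friday
Day of year: 66
Offset from Jan 1: 65 days
65 mod 7 = 2
Result: Sunday

Sunday


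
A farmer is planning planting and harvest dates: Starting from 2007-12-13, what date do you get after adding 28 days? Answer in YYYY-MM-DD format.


Start: 2007-12-13
Adding 28 days
Days remaining in December: 18
After December: 10 days still to add
January 2008 has 31 days, need 10
Result: 2008-01-10

2008-01-10


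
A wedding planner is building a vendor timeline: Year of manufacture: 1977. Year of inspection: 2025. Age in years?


Birth year: 1977
Current year: 2025
Age = current year - birth year
Age = 2025 - 1977 = 48

48


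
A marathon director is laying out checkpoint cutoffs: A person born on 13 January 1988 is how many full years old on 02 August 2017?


Birth: 1988-01-13
Reference: 2017-08-02
Year difference: 2017 - 1988 = 29
Has birthday (01-13) occurred by 08-02? Yes
Age in full years: 29

29


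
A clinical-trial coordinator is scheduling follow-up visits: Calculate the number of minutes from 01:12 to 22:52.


Start time: 01:12 = 72 minutes from midnight
End time: 22:52 = 1372 minutes from midnight
Difference: 1372 - 72 = 1300 minutes
That is 21 hours and 40 minutes

1300


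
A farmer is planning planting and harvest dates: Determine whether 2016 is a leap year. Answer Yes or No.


Year: 2016
Divisible by 4? 2016 / 4 = 504.0 -> Yes
Divisible by 100? 2016 / 100 = 20.16 -> No
Divisible by 4 but not 100, so it IS a leap year

Yes


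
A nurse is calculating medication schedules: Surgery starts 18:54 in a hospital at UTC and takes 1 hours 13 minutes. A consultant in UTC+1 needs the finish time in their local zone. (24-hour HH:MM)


Start: 18:54 in UTC
Step 1 - add duration:
  minutes: 54 + 13 = 67 (carry 1h)
  hours: 18 + 1 + 1 = 20
  end in UTC: 20:07
Step 2 - convert UTC -> UTC+1:
  offset difference: 1 - (0) = 1 hours
  20 + (1) = 21 -> mod 24 = 21
Result: 21:07 in UTC+1

21:07


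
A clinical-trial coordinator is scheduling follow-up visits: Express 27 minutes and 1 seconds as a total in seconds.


Minutes: 27
Seconds: 1
Convert minutes to seconds: 27 x 60 = 1620
Add remaining seconds: 1620 + 1 = 1621

1621


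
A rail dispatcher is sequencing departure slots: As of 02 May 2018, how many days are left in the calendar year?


Start: May 02, 2018
End: December 31, 2018
Days left in May: 29
June: 30
July: 31
August: 31
September: 30
... plus remaining months
Sum of remaining months: 214
Total: 29 + 214 = 243

243


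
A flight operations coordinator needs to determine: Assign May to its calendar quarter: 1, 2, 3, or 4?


Month: May (month 5)
Q1: January-March (months 1-3)
Q2: April-June (months 4-6)
Q3: July-September (months 7-9)
Q4: October-December (months 10-12)
Month 5 falls in Q2

2


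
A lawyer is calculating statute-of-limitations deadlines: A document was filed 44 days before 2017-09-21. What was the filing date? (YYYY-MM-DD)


Start: 2017-09-21
Subtracting 44 days
Days already passed in September: 21
After going back through September: 23 more days to subtract
August 2017 has 31 days, need 23
Result: 2017-08-08

2017-08-08


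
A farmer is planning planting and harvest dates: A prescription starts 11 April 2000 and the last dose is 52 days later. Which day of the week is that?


Start: 2000-04-11 (Tuesday)
Step 1 - find target date: add 52 days
  2000-04-11 + 52 days = 2000-06-02
Step 2 - day of week:
  52 mod 7 = 3
  Tuesday + 3 days -> Friday
Result: Friday (2000-06-02)

Friday


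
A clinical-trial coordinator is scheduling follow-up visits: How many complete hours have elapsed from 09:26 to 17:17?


Start: 09:26
End: 17:17
Hour difference: 17 - 9 = 8 hours
Minute difference: 17 - 26 = -9 minutes
Total minutes: 471
Complete hours: 471 / 60 = 7 (remainder 51)

7


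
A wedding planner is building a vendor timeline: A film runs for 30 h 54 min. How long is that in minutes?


Hours: 30
Minutes: 54
Convert hours to minutes: 30 x 60 = 1800
Add remaining minutes: 1800 + 54 = 1854

1854


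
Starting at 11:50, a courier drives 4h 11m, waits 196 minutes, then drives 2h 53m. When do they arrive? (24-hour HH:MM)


Depart: 11:50
Leg 1: +251 min -> 16:01
Layover: +196 min -> 19:17
Leg 2: +173 min -> 22:10
Total travel: 620 minutes = 10h 20m
Arrival: 22:10

22:10


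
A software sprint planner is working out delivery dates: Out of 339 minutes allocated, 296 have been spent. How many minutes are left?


Total budget: 339 minutes
Time used: 296 minutes
Remaining: 339 - 296 = 43 minutes
Percent used: 87.3%
Percent remaining: 12.7%

43


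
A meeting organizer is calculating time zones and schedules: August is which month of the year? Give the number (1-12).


Calendar month order:
7. July
8. August <--
9. September
August is month number 8

8


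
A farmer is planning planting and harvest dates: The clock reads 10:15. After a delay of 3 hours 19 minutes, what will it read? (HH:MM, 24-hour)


Start time: 10:15
Adding: 3 hours 19 minutes
Minutes: 15 + 19 = 34
Hours: 10 + 3 + 0 = 13
Result: 13:34

13:34


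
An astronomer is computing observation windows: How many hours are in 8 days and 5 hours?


Days: 8
Extra hours: 5
Hours per day: 24
Days to hours: 8 x 24 = 192
Total: 192 + 5 = 197

197


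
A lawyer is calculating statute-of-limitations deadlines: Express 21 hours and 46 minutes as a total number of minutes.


Hours: 21
Extra minutes: 46
Minutes per hour: 60
Hours to minutes: 21 x 60 = 1260
Total: 1260 + 46 = 1306

1306


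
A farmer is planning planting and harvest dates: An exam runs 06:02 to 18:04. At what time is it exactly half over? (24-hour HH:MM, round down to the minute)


Start time: 06:02 = 362 minutes from midnight
End time: 18:04 = 1084 minutes from midnight
Sum: 362 + 1084 = 1446
Midpoint: 1446 / 2 = 723 minutes
Convert: 723 / 60 = 12 hours, 3 minutes
Result: 12:03

12:03


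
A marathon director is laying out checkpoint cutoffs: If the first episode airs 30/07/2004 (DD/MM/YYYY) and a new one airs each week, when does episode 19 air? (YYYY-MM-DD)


First occurrence: 2004-07-30 (occurrence 1)
Each occurrence is 7 days after the previous.
Occurrence 19 is 18 weeks after the first.
18 weeks = 126 days
2004-07-30 + 126 days = 2004-12-03

2004-12-03


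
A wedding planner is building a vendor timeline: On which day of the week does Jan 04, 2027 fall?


Date: 2027-01-04
January 1, 2027 is a Friday
Day of year: 4
Offset from Jan 1: 3 days
3 mod 7 = 3
Result: Monday

Monday


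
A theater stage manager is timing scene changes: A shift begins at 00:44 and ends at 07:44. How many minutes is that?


Start time: 00:44 = 44 minutes from midnight
End time: 07:44 = 464 minutes from midnight
Difference: 464 - 44 = 420 minutes
That is 7 hours and 0 minutes

420


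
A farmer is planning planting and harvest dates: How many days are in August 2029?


Month: August
Year: 2029
August is a 31-day month
Total: 31 days

31


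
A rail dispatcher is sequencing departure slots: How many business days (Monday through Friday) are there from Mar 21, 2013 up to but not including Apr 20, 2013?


Start: 2013-03-21 (Thursday)
End (exclusive): 2013-04-20 (Saturday)
Total calendar days: 30
Full weeks: 30 // 7 = 4 -> 20 weekdays
Remaining 2 days starting on Thursday:
  Thu(w), Fri(w) -> 2 weekdays
Total business days: 20 + 2 = 22

22


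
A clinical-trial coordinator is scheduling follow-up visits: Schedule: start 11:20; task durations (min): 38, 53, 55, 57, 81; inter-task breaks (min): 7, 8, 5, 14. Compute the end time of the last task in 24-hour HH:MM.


Start: 11:20 = 680 min from midnight
  after task 1 (38 min): 11:58
  after break (7 min): 12:05
  after task 2 (53 min): 12:58
  after break (8 min): 13:06
  after task 3 (55 min): 14:01
  after break (5 min): 14:06
  after task 4 (57 min): 15:03
  after break (14 min): 15:17
  after task 5 (81 min): 16:38
Total elapsed: 318 minutes
End time: 16:38

16:38


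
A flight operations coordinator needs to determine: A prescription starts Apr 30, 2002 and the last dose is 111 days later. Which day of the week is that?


Start: 2002-04-30 (Tuesday)
Step 1 - find target date: add 111 days
  2002-04-30 + 111 days = 2002-08-19
Step 2 - day of week:
  111 mod 7 = 6
  Tuesday + 6 days -> Monday
Result: Monday (2002-08-19)

Monday


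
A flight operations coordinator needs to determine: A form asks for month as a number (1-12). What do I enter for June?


Calendar month order:
5. May
6. June <--
7. July
June is month number 6

6


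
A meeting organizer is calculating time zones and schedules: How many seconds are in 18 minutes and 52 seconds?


Minutes: 18
Extra seconds: 52
Seconds per minute: 60
Minutes to seconds: 18 x 60 = 1080
Total: 1080 + 52 = 1132

1132


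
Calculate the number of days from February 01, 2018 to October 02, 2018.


Start date: 2018-02-01
End date: 2018-10-02
Feb 2018: +28 days
Mar 2018: +31 days
Apr 2018: +30 days
... (6 more months)
Total: 243 days

243


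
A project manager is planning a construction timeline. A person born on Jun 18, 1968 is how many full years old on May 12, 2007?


Birth: 1968-06-18
Reference: 2007-05-12
Year difference: 2007 - 1968 = 39
Has birthday (06-18) occurred by 05-12? No
Birthday not yet reached this year -> subtract 1
Age in full years: 38

38


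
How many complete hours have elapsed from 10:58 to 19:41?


Start: 10:58
End: 19:41
Hour difference: 19 - 10 = 9 hours
Minute difference: 41 - 58 = -17 minutes
Total minutes: 523
Complete hours: 523 / 60 = 8 (remainder 43)

8


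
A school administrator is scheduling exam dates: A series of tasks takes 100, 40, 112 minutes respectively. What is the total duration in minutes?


Durations: 100, 40, 112
Running sum: 100
+ 40 = 140
+ 112 = 252
Total duration: 252 minutes
That is 4 hours and 12 minutes

252


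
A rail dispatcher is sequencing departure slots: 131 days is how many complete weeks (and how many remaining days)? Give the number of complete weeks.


Total days: 131
Days per week: 7
Division: 131 / 7 = 18 remainder 5
Complete weeks: 18
Remaining days: 5

18


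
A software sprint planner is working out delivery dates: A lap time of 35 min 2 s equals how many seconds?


Minutes: 35
Seconds: 2
Convert minutes to seconds: 35 x 60 = 2100
Add remaining seconds: 2100 + 2 = 2102

2102


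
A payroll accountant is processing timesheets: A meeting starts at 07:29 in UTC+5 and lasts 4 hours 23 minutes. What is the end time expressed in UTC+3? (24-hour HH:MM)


Start: 07:29 in UTC+5
Step 1 - add duration:
  minutes: 29 + 23 = 52
  hours: 7 + 4 + 0 = 11
  end in UTC+5: 11:52
Step 2 - convert UTC+5 -> UTC+3:
  offset difference: 3 - (5) = -2 hours
  11 + (-2) = 9 -> mod 24 = 9
Result: 09:52 in UTC+3

09:52


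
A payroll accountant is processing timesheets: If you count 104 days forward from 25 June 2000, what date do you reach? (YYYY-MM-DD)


Start: 2000-06-25
Adding 104 days
Days remaining in June: 5
After June: 99 days still to add
July 2000: 31 days, 68 remaining
August 2000: 31 days, 37 remaining
September 2000: 30 days, 7 remaining
October 2000 has 31 days, need 7
Result: 2000-10-07

2000-10-07


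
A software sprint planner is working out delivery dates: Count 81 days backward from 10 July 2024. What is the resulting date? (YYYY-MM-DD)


Start: 2024-07-10
Subtracting 81 days
Days already passed in July: 10
After going back through July: 71 more days to subtract
June 2024: 30 days, 41 remaining
May 2024: 31 days, 10 remaining
April 2024 has 30 days, need 10
Result: 2024-04-20

2024-04-20


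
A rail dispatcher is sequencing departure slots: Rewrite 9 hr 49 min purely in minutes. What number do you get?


Hours: 9
Extra minutes: 49
Minutes per hour: 60
Hours to minutes: 9 x 60 = 540
Total: 540 + 49 = 589

589


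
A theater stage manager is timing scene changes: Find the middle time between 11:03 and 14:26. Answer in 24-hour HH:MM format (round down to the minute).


Start time: 11:03 = 663 minutes from midnight
End time: 14:26 = 866 minutes from midnight
Sum: 663 + 866 = 1529
Midpoint: 1529 / 2 = 764 minutes
Convert: 764 / 60 = 12 hours, 44 minutes
Result: 12:44

12:44


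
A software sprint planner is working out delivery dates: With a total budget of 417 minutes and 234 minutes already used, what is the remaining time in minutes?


Total budget: 417 minutes
Time used: 234 minutes
Remaining: 417 - 234 = 183 minutes
Percent used: 56.1%
Percent remaining: 43.9%

183


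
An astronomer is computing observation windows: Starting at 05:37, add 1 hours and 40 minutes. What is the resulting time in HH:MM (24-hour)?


Start time: 05:37
Adding: 1 hours 40 minutes
Minutes: 37 + 40 = 77
Minute overflow: 77 >= 60, so carry 1 hour, minutes = 17
Hours: 5 + 1 + 1 = 7
Result: 07:17

07:17


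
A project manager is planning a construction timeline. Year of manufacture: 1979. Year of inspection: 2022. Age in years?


Birth year: 1979
Current year: 2022
Age = current year - birth year
Age = 2022 - 1979 = 43

43


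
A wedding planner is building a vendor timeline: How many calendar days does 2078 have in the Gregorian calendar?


Year: 2078
Check leap year rules:
Divisible by 4? No
2078 is not a leap year
Days: 365

365


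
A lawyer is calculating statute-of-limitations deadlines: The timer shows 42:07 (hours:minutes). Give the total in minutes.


Hours: 42
Minutes: 7
Convert hours to minutes: 42 x 60 = 2520
Add remaining minutes: 2520 + 7 = 2527

2527


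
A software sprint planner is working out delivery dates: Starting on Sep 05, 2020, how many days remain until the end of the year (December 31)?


Start: September 05, 2020
End: December 31, 2020
Days left in September: 25
October: 31
November: 30
December: 31
Sum of remaining months: 92
Total: 25 + 92 = 117

117


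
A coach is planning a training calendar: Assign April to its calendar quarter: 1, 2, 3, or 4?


Month: April (month 4)
Q1: January-March (months 1-3)
Q2: April-June (months 4-6)
Q3: July-September (months 7-9)
Q4: October-December (months 10-12)
Month 4 falls in Q2

2


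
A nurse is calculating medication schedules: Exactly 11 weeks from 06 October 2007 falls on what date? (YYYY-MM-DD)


Start: 2007-10-06
Weeks to add: 11
Convert to days: 11 x 7 = 77 days
Add 77 days to 2007-10-06
Result: 2007-12-22

2007-12-22


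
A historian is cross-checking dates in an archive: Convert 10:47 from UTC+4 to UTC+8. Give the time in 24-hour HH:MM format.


Local time: 10:47 at UTC+4 (offset 4h)
Target zone: UTC+8 (offset 8h)
Difference: 8 - (4) = 4 hours
Calculation: 10 + (4) = 14
Result: 14:47

14:47


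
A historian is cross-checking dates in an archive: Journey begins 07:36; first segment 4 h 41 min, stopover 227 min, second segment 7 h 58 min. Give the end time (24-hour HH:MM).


Depart: 07:36
Leg 1: +281 min -> 12:17
Layover: +227 min -> 16:04
Leg 2: +478 min -> 00:02
Total travel: 986 minutes = 16h 26m
Arrival: 00:02

00:02


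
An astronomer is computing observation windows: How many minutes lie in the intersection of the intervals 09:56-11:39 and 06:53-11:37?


Interval A: [596, 699] minutes from midnight
Interval B: [413, 697] minutes from midnight
Overlap start = max(596, 413) = 596
Overlap end = min(699, 697) = 697
Overlap = 697 - 596 = 101 minutes

101


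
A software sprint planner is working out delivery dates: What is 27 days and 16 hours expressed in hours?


Days: 27
Extra hours: 16
Hours per day: 24
Days to hours: 27 x 24 = 648
Total: 648 + 16 = 664

664


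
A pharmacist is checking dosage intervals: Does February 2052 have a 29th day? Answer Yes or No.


Year: 2052
Divisible by 4? 2052 / 4 = 513.0 -> Yes
Divisible by 100? 2052 / 100 = 20.52 -> No
Divisible by 4 but not 100, so it IS a leap year

Yes


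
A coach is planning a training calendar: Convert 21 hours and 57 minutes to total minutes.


Hours: 21
Minutes: 57
Convert hours to minutes: 21 x 60 = 1260
Add remaining minutes: 1260 + 57 = 1317

1317


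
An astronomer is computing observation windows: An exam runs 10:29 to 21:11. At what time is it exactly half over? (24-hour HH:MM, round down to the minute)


Start time: 10:29 = 629 minutes from midnight
End time: 21:11 = 1271 minutes from midnight
Sum: 629 + 1271 = 1900
Midpoint: 1900 / 2 = 950 minutes
Convert: 950 / 60 = 15 hours, 50 minutes
Result: 15:50

15:50


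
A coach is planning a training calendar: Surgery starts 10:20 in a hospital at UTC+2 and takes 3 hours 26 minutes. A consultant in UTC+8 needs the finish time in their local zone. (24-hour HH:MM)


Start: 10:20 in UTC+2
Step 1 - add duration:
  minutes: 20 + 26 = 46
  hours: 10 + 3 + 0 = 13
  end in UTC+2: 13:46
Step 2 - convert UTC+2 -> UTC+8:
  offset difference: 8 - (2) = 6 hours
  13 + (6) = 19 -> mod 24 = 19
Result: 19:46 in UTC+8

19:46


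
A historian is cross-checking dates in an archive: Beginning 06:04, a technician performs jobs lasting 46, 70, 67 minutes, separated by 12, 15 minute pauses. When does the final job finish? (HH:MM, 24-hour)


Start: 06:04 = 364 min from midnight
  after task 1 (46 min): 06:50
  after break (12 min): 07:02
  after task 2 (70 min): 08:12
  after break (15 min): 08:27
  after task 3 (67 min): 09:34
Total elapsed: 210 minutes
End time: 09:34

09:34


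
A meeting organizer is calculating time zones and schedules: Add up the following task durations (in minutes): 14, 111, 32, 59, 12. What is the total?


Durations: 14, 111, 32, 59, 12
Running sum: 14
+ 111 = 125
+ 32 = 157
+ 59 = 216
+ 12 = 228
Total duration: 228 minutes
That is 3 hours and 48 minutes

228


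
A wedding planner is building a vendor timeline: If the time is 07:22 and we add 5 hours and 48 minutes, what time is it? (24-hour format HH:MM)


Start time: 07:22
Adding: 5 hours 48 minutes
Minutes: 22 + 48 = 70
Minute overflow: 70 >= 60, so carry 1 hour, minutes = 10
Hours: 7 + 5 + 1 = 13
Result: 13:10

13:10


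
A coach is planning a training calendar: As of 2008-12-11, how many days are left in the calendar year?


Start: December 11, 2008
End: December 31, 2008
Days left in December: 20
Total: 20 days

20


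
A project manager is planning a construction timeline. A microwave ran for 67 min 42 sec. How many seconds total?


Minutes: 67
Extra seconds: 42
Seconds per minute: 60
Minutes to seconds: 67 x 60 = 4020
Total: 4020 + 42 = 4062

4062


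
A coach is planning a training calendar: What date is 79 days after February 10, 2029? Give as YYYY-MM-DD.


Start: 2029-02-10
Adding 79 days
Days remaining in February: 18
After February: 61 days still to add
March 2029: 31 days, 30 remaining
April 2029 has 30 days, need 30
Result: 2029-04-30

2029-04-30


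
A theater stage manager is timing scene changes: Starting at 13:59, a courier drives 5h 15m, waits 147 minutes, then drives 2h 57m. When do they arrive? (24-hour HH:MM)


Depart: 13:59
Leg 1: +315 min -> 19:14
Layover: +147 min -> 21:41
Leg 2: +177 min -> 00:38
Total travel: 639 minutes = 10h 39m
Arrival: 00:38

00:38


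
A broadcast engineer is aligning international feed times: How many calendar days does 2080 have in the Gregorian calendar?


Year: 2080
Check leap year rules:
Divisible by 4? Yes
Divisible by 100? No
2080 is a leap year
Days: 366

366
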